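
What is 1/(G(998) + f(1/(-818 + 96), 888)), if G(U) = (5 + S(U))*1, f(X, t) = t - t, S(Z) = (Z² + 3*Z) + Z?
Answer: 1/1000001 ≈ 1.0000e-6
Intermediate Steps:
S(Z) = Z² + 4*Z
f(X, t) = 0
G(U) = 5 + U*(4 + U) (G(U) = (5 + U*(4 + U))*1 = 5 + U*(4 + U))
1/(G(998) + f(1/(-818 + 96), 888)) = 1/((5 + 998*(4 + 998)) + 0) = 1/((5 + 998*1002) + 0) = 1/((5 + 999996) + 0) = 1/(1000001 + 0) = 1/1000001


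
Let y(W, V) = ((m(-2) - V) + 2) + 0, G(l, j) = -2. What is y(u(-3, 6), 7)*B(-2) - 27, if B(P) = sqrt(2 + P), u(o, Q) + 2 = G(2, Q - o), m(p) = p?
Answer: -27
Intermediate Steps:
u(o, Q) = -4 (u(o, Q) = -2 - 2 = -4)
y(W, V) = -V (y(W, V) = ((-2 - V) + 2) + 0 = -V + 0 = -V)
y(u(-3, 6), 7)*B(-2) - 27 = (-1*7)*sqrt(2 - 2) - 27 = -7*sqrt(0) - 27 = -7*0 - 27 = 0 - 27 = -27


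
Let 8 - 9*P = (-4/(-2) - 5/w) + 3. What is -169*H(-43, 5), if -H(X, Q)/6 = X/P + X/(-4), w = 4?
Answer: -2768727/34 ≈ -81433.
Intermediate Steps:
P = 17/36 (P = 8/9 - ((-4/(-2) - 5/4) + 3)/9 = 8/9 - ((-4*(-½) - 5*¼) + 3)/9 = 8/9 - ((2 - 5/4) + 3)/9 = 8/9 - (¾ + 3)/9 = 8/9 - ⅑*15/4 = 8/9 - 5/12 = 17/36 ≈ 0.47222)
H(X, Q) = -381*X/34 (H(X, Q) = -6*(X/(17/36) + X/(-4)) = -6*(X*(36/17) + X*(-¼)) = -6*(36*X/17 - X/4) = -381*X/34)
-169*H(-43, 5) = -(-64389)*(-43)/34 = -169*16383/34 = -2768727/34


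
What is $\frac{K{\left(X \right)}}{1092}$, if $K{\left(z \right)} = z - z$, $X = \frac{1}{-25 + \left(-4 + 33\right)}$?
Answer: $0$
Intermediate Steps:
$X = \frac{1}{4}$ ($X = \frac{1}{-25 + 29} = \frac{1}{4} \approx 0.25$)
$K{\left(z \right)} = 0$
$\frac{K{\left(X \right)}}{1092} = \frac{0}{1092} = 0 \cdot \frac{1}{1092} = 0$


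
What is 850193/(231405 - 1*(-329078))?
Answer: 29317/19327 ≈ 1.5169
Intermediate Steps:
850193/(231405 - 1*(-329078)) = 850193/(231405 + 329078) = 850193/560483 = 850193*(1/560483) = 29317/19327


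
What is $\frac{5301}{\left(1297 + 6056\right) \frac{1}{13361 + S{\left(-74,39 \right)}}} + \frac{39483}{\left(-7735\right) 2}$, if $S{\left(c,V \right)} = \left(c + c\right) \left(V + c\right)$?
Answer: $\frac{8890009601}{665210} \approx 13364.0$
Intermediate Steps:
$S{\left(c,V \right)} = 2 c \left(V + c\right)$
$\frac{5301}{\left(1297 + 6056\right) \frac{1}{13361 + S{\left(-74,39 \right)}}} + \frac{39483}{\left(-7735\right) 2} = \frac{5301}{\left(1297 + 6056\right) \frac{1}{13361 + 2 \left(-74\right) \left(39 - 74\right)}} + \frac{39483}{\left(-7735\right) 2} = \frac{5301}{7353 \frac{1}{13361 + 2 \left(-74\right) \left(-35\right)}} + \frac{39483}{-15470} = \frac{5301}{7353 \frac{1}{13361 + 5180}} + 39483 \left(- \frac{1}{15470}\right) = \frac{5301}{7353 \cdot \frac{1}{18541}} - \frac{39483}{15470} = \frac{5301}{\frac{7353}{18541}} - \frac{39483}{15470} = 5301 \cdot \frac{18541}{7353} - \frac{39483}{15470} = \frac{574771}{43} - \frac{39483}{15470} = \frac{8890009601}{665210}$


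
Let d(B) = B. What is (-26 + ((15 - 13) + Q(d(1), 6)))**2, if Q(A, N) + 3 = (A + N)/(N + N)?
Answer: 100489/144 ≈ 697.84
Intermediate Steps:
Q(A, N) = -3 + (A + N)/(2*N) (Q(A, N) = -3 + (A + N)/(N + N) = -3 + (A + N)/((2*N)) = -3 + (A + N)*(1/(2*N)) = -3 + (A + N)/(2*N))
(-26 + ((15 - 13) + Q(d(1), 6)))**2 = (-26 + ((15 - 13) + (1/2)*(1 - 5*6)/6))**2 = (-26 + (2 + (1/2)*(1/6)*(1 - 30)))**2 = (-26 + (2 + (1/2)*(1/6)*(-29)))**2 = (-26 + (2 - 29/12))**2 = (-26 - 5/12)**2 = (-317/12)**2 = 100489/144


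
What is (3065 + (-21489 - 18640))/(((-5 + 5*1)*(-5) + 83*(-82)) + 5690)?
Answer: 9266/279 ≈ 33.211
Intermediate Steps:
(3065 + (-21489 - 18640))/(((-5 + 5*1)*(-5) + 83*(-82)) + 5690) = (3065 - 40129)/(((-5 + 5)*(-5) - 6806) + 5690) = -37064/((0*(-5) - 6806) + 5690) = -37064/((0 - 6806) + 5690) = -37064/(-6806 + 5690) = -37064/(-1116) = -37064*(-1/1116) = 9266/279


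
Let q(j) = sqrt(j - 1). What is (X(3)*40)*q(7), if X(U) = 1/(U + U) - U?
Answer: -340*sqrt(6)/3 ≈ -277.61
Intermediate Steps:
q(j) = sqrt(-1 + j)
X(U) = 1/(2*U) - U
(X(3)*40)*q(7) = (((1/2)/3 - 1*3)*40)*sqrt(-1 + 7) = (((1/2)*(1/3) - 3)*40)*sqrt(6) = ((1/6 - 3)*40)*sqrt(6) = (-17/6*40)*sqrt(6) = -340*sqrt(6)/3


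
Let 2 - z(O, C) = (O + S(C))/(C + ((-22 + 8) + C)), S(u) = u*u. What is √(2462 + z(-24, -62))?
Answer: √11862894/69 ≈ 49.917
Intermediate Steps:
S(u) = u²
z(O, C) = 2 - (O + C²)/(-14 + 2*C) (z(O, C) = 2 - (O + C²)/(C + ((-22 + 8) + C)) = 2 - (O + C²)/(C + (-14 + C)) = 2 - (O + C²)/(-14 + 2*C))
√(2462 + z(-24, -62)) = √(2462 + (-28 - 1*(-24) - 1*(-62)² + 4*(-62))/(2*(-7 - 62))) = √(2462 + (½)*(-28 + 24 - 1*3844 - 248)/(-69)) = √(2462 + (½)*(-1/69)*(-28 + 24 - 3844 - 248)) = √(2462 + (½)*(-1/69)*(-4096)) = √(2462 + 2048/69) = √(171926/69) = √11862894/69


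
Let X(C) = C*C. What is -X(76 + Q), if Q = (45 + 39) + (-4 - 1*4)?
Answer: -23104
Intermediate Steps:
Q = 76 (Q = 84 + (-4 - 4) = 84 - 8 = 76)
X(C) = C²
-X(76 + Q) = -(76 + 76)² = -1*152² = -1*23104 = -23104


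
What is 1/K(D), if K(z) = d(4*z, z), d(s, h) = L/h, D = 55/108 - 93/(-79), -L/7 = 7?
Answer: -14389/418068 ≈ -0.034418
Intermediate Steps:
L = -49 (L = -7*7 = -49)
D = 14389/8532 (D = 55*(1/108) - 93*(-1/79) = 55/108 + 93/79 = 14389/8532 ≈ 1.6865)
d(s, h) = -49/h
K(z) = -49/z
1/K(D) = 1/(-49/14389/8532) = 1/(-49*8532/14389) = 1/(-418068/14389) = -14389/418068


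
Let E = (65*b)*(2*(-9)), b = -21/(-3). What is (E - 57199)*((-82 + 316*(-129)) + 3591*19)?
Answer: -1790546987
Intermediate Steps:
b = 7 (b = -21*(-⅓) = 7)
E = -8190 (E = (65*7)*(2*(-9)) = 455*(-18) = -8190)
(E - 57199)*((-82 + 316*(-129)) + 3591*19) = (-8190 - 57199)*((-82 + 316*(-129)) + 3591*19) = -65389*((-82 - 40764) + 68229) = -65389*(-40846 + 68229) = -65389*27383 = -1790546987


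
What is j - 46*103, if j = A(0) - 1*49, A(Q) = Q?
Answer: -4787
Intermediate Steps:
j = -49 (j = 0 - 1*49 = 0 - 49 = -49)
j - 46*103 = -49 - 46*103 = -49 - 4738 = -4787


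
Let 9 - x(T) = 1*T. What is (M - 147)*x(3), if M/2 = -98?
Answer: -2058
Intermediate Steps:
x(T) = 9 - T
M = -196 (M = 2*(-98) = -196)
(M - 147)*x(3) = (-196 - 147)*(9 - 1*3) = -343*(9 - 3) = -343*6 = -2058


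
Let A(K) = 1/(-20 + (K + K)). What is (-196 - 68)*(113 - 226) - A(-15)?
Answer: 1491601/50 ≈ 29832.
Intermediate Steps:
A(K) = 1/(-20 + 2*K)
(-196 - 68)*(113 - 226) - A(-15) = (-196 - 68)*(113 - 226) - 1/(2*(-10 - 15)) = -264*(-113) - 1/(2*(-25)) = 29832 - (-1)/(2*25) = 29832 - 1*(-1/50) = 29832 + 1/50 = 1491601/50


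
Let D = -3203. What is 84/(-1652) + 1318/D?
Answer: -87371/188977 ≈ -0.46234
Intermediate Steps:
84/(-1652) + 1318/D = 84/(-1652) + 1318/(-3203) = 84*(-1/1652) + 1318*(-1/3203) = -3/59 - 1318/3203 = -87371/188977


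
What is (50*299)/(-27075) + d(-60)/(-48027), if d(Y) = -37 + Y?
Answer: -3179455/5779249 ≈ -0.55015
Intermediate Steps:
(50*299)/(-27075) + d(-60)/(-48027) = (50*299)/(-27075) + (-37 - 60)/(-48027) = 14950*(-1/27075) - 97*(-1/48027) = -598/1083 + 97/48027 = -3179455/5779249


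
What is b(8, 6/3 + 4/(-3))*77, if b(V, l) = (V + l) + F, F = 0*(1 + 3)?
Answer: 2002/3 ≈ 667.33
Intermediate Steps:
F = 0 (F = 0*4 = 0)
b(V, l) = V + l (b(V, l) = (V + l) + 0 = V + l)
b(8, 6/3 + 4/(-3))*77 = (8 + (6/3 + 4/(-3)))*77 = (8 + (6*(⅓) + 4*(-⅓)))*77 = (8 + (2 - 4/3))*77 = (8 + ⅔)*77 = (26/3)*77 = 2002/3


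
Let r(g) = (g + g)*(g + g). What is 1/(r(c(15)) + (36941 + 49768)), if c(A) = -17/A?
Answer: 225/19510681 ≈ 1.1532e-5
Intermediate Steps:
r(g) = 4*g² (r(g) = (2*g)*(2*g) = 4*g²)
1/(r(c(15)) + (36941 + 49768)) = 1/(4*(-17/15)² + (36941 + 49768)) = 1/(4*(-17*1/15)² + 86709) = 1/(4*(-17/15)² + 86709) = 1/(4*(289/225) + 86709) = 1/(1156/225 + 86709) = 1/(19510681/225) = 225/19510681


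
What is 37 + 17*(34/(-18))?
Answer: 44/9 ≈ 4.8889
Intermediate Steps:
37 + 17*(34/(-18)) = 37 + 17*(34*(-1/18)) = 37 + 17*(-17/9) = 37 - 289/9 = 44/9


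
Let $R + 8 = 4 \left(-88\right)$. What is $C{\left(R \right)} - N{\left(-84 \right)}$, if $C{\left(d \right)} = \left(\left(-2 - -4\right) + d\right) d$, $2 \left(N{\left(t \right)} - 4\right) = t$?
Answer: $128918$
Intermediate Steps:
$N{\left(t \right)} = 4 + \frac{t}{2}$
$R = -360$ ($R = -8 + 4 \left(-88\right) = -8 - 352 = -360$)
$C{\left(d \right)} = d \left(2 + d\right)$ ($C{\left(d \right)} = \left(\left(-2 + 4\right) + d\right) d = \left(2 + d\right) d = d \left(2 + d\right)$)
$C{\left(R \right)} - N{\left(-84 \right)} = - 360 \left(2 - 360\right) - \left(4 + \frac{1}{2} \left(-84\right)\right) = \left(-360\right) \left(-358\right) - \left(4 - 42\right) = 128880 - -38 = 128880 + 38 = 128918$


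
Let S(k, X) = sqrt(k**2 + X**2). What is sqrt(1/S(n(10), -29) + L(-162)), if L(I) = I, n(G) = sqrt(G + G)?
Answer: sqrt(-120094002 + 861*sqrt(861))/861 ≈ 12.727*I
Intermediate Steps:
n(G) = sqrt(2)*sqrt(G) (n(G) = sqrt(2*G) = sqrt(2)*sqrt(G))
S(k, X) = sqrt(X**2 + k**2)
sqrt(1/S(n(10), -29) + L(-162)) = sqrt(1/(sqrt((-29)**2 + (sqrt(2)*sqrt(10))**2)) - 162) = sqrt(1/(sqrt(841 + (2*sqrt(5))**2)) - 162) = sqrt(1/(sqrt(841 + 20)) - 162) = sqrt(1/(sqrt(861)) - 162) = sqrt(sqrt(861)/861 - 162) = sqrt(-162 + sqrt(861)/861)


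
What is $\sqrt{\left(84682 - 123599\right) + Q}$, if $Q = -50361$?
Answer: $7 i \sqrt{1822} \approx 298.79 i$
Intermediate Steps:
$\sqrt{\left(84682 - 123599\right) + Q} = \sqrt{\left(84682 - 123599\right) - 50361} = \sqrt{-38917 - 50361} = \sqrt{-89278} = 7 i \sqrt{1822}$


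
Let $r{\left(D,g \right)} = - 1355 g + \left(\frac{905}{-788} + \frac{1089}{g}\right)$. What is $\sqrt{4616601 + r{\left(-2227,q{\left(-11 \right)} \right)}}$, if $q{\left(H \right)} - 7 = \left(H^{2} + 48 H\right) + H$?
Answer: $\frac{\sqrt{15073642683448223}}{53978} \approx 2274.5$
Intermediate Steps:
$q{\left(H \right)} = 7 + H^{2} + 49 H$ ($q{\left(H \right)} = 7 + \left(\left(H^{2} + 48 H\right) + H\right) = 7 + \left(H^{2} + 49 H\right) = 7 + H^{2} + 49 H$)
$r{\left(D,g \right)} = - \frac{905}{788} - 1355 g + \frac{1089}{g}$ ($r{\left(D,g \right)} = - 1355 g + \left(905 \left(- \frac{1}{788}\right) + \frac{1089}{g}\right) = - 1355 g - \left(\frac{905}{788} - \frac{1089}{g}\right) = - \frac{905}{788} - 1355 g + \frac{1089}{g}$)
$\sqrt{4616601 + r{\left(-2227,q{\left(-11 \right)} \right)}} = \sqrt{4616601 - \left(\frac{905}{788} - \frac{1089}{7 + \left(-11\right)^{2} + 49 \left(-11\right)} + 1355 \left(7 + \left(-11\right)^{2} + 49 \left(-11\right)\right)\right)} = \sqrt{4616601 - \left(\frac{905}{788} - \frac{1089}{7 + 121 - 539} + 1355 \left(7 + 121 - 539\right)\right)} = \sqrt{4616601 - \left(- \frac{438840235}{788} + \frac{363}{137}\right)} = \sqrt{4616601 + \left(- \frac{905}{788} + 556905 + 1089 \left(- \frac{1}{411}\right)\right)} = \sqrt{4616601 - - \frac{60120826151}{107956}} = \sqrt{4616601 + \frac{60120826151}{107956}} = \sqrt{\frac{558510603707}{107956}} = \frac{\sqrt{15073642683448223}}{53978}$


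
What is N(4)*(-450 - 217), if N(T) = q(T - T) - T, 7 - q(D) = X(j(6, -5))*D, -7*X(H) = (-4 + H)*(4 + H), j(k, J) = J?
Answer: -2001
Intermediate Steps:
X(H) = -(-4 + H)*(4 + H)/7
q(D) = 7 + 9*D/7 (q(D) = 7 - (16/7 - ⅐*(-5)²)*D = 7 - (16/7 - ⅐*25)*D = 7 - (16/7 - 25/7)*D = 7 - (-9)*D/7 = 7 + 9*D/7)
N(T) = 7 - T (N(T) = (7 + 9*(T - T)/7) - T = (7 + (9/7)*0) - T = (7 + 0) - T = 7 - T)
N(4)*(-450 - 217) = (7 - 1*4)*(-450 - 217) = (7 - 4)*(-667) = 3*(-667) = -2001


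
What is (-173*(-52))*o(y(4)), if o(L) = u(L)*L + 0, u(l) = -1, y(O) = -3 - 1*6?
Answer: 80964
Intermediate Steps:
y(O) = -9 (y(O) = -3 - 6 = -9)
o(L) = -L (o(L) = -L + 0 = -L)
(-173*(-52))*o(y(4)) = (-173*(-52))*(-1*(-9)) = 8996*9 = 80964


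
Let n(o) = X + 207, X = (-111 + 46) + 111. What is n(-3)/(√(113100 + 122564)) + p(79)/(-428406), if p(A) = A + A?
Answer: -79/214203 + 23*√14729/5356 ≈ 0.52079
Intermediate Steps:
X = 46 (X = -65 + 111 = 46)
p(A) = 2*A
n(o) = 253 (n(o) = 46 + 207 = 253)
n(-3)/(√(113100 + 122564)) + p(79)/(-428406) = 253/(√(113100 + 122564)) + (2*79)/(-428406) = 253/(√235664) + 158*(-1/428406) = 253/((4*√14729)) - 79/214203 = 253*(√14729/58916) - 79/214203 = 23*√14729/5356 - 79/214203 = -79/214203 + 23*√14729/5356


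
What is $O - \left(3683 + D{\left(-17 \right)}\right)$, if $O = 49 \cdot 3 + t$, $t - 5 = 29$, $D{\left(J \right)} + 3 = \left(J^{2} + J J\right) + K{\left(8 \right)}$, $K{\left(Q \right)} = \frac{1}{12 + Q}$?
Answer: $- \frac{81541}{20} \approx -4077.1$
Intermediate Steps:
$D{\left(J \right)} = - \frac{59}{20} + 2 J^{2}$ ($D{\left(J \right)} = -3 + \left(\left(J^{2} + J J\right) + \frac{1}{12 + 8}\right) = -3 + \left(\left(J^{2} + J^{2}\right) + \frac{1}{20}\right) = -3 + \left(2 J^{2} + \frac{1}{20}\right) = -3 + \left(\frac{1}{20} + 2 J^{2}\right) = - \frac{59}{20} + 2 J^{2}$)
$t = 34$ ($t = 5 + 29 = 34$)
$O = 181$ ($O = 49 \cdot 3 + 34 = 147 + 34 = 181$)
$O - \left(3683 + D{\left(-17 \right)}\right) = 181 - \left(\frac{73601}{20} + 578\right) = 181 - \frac{85161}{20} = - \frac{81541}{20}$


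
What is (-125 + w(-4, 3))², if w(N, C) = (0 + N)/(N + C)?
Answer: 14641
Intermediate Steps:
w(N, C) = N/(C + N)
(-125 + w(-4, 3))² = (-125 - 4/(3 - 4))² = (-125 - 4/(-1))² = (-125 - 4*(-1))² = (-125 + 4)² = (-121)² = 14641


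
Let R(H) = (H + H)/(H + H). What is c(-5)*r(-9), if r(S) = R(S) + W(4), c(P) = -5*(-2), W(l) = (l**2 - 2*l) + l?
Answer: 130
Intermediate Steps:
W(l) = l**2 - l
R(H) = 1 (R(H) = (2*H)/((2*H)) = (2*H)*(1/(2*H)) = 1)
c(P) = 10
r(S) = 13 (r(S) = 1 + 4*(-1 + 4) = 1 + 4*3 = 1 + 12 = 13)
c(-5)*r(-9) = 10*13 = 130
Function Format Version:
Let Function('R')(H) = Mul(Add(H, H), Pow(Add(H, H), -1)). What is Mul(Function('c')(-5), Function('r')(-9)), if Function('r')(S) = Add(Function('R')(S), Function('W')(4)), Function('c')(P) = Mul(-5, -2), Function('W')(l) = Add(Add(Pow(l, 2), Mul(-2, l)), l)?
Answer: 130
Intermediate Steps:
Function('W')(l) = Add(Pow(l, 2), Mul(-1, l))
Function('R')(H) = 1 (Function('R')(H) = Mul(Mul(2, H), Pow(Mul(2, H), -1)) = Mul(Mul(2, H), Mul(Rational(1, 2), Pow(H, -1))) = 1)
Function('c')(P) = 10
Function('r')(S) = 13 (Function('r')(S) = Add(1, Mul(4, Add(-1, 4))) = Add(1, Mul(4, 3)) = Add(1, 12) = 13)
Mul(Function('c')(-5), Function('r')(-9)) = Mul(10, 13) = 130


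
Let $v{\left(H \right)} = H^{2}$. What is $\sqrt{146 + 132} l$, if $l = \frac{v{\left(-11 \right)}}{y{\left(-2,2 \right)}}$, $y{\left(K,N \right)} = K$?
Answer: $- \frac{121 \sqrt{278}}{2} \approx -1008.7$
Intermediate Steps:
$l = - \frac{121}{2}$ ($l = \frac{\left(-11\right)^{2}}{-2} = 121 \left(- \frac{1}{2}\right) = - \frac{121}{2} \approx -60.5$)
$\sqrt{146 + 132} l = \sqrt{146 + 132} \left(- \frac{121}{2}\right) = \sqrt{278} \left(- \frac{121}{2}\right) = - \frac{121 \sqrt{278}}{2}$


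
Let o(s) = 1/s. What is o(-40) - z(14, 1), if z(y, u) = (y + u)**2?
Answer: -9001/40 ≈ -225.02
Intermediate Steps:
z(y, u) = (u + y)**2
o(-40) - z(14, 1) = 1/(-40) - (1 + 14)**2 = -1/40 - 1*15**2 = -1/40 - 1*225 = -1/40 - 225 = -9001/40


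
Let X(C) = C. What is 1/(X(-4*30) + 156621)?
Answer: 1/156501 ≈ 6.3897e-6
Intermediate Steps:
1/(X(-4*30) + 156621) = 1/(-4*30 + 156621) = 1/(-120 + 156621) = 1/156501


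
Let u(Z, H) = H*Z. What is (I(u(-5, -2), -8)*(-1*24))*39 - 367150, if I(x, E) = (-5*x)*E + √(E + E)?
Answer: -741550 - 3744*I ≈ -7.4155e+5 - 3744.0*I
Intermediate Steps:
I(x, E) = √2*√E - 5*E*x (I(x, E) = -5*E*x + √(2*E) = -5*E*x + √2*√E = √2*√E - 5*E*x)
(I(u(-5, -2), -8)*(-1*24))*39 - 367150 = ((√2*√(-8) - 5*(-8)*(-2*(-5)))*(-1*24))*39 - 367150 = ((√2*(2*I*√2) - 5*(-8)*10)*(-24))*39 - 367150 = ((4*I + 400)*(-24))*39 - 367150 = ((400 + 4*I)*(-24))*39 - 367150 = (-9600 - 96*I)*39 - 367150 = (-374400 - 3744*I) - 367150 = -741550 - 3744*I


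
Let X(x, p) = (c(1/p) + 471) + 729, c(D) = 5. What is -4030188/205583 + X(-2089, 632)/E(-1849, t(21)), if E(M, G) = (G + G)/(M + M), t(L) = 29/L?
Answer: -9619128555387/5961907 ≈ -1.6134e+6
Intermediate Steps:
E(M, G) = G/M (E(M, G) = (2*G)/((2*M)) = (2*G)*(1/(2*M)) = G/M)
X(x, p) = 1205 (X(x, p) = (5 + 471) + 729 = 476 + 729 = 1205)
-4030188/205583 + X(-2089, 632)/E(-1849, t(21)) = -4030188/205583 + 1205/(((29/21)/(-1849))) = -4030188*1/205583 + 1205/(((29*(1/21))*(-1/1849))) = -4030188/205583 + 1205/(((29/21)*(-1/1849))) = -4030188/205583 + 1205/(-29/38829) = -4030188/205583 + 1205*(-38829/29) = -4030188/205583 - 46788945/29 = -9619128555387/5961907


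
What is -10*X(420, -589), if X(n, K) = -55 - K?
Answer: -5340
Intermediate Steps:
-10*X(420, -589) = -10*(-55 - 1*(-589)) = -10*(-55 + 589) = -10*534 = -5340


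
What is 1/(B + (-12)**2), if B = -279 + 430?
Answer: 1/295 ≈ 0.0033898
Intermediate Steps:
B = 151
1/(B + (-12)**2) = 1/(151 + (-12)**2) = 1/(151 + 144) = 1/295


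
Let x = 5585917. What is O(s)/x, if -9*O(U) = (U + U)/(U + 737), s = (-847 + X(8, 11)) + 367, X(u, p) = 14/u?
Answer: 3826/52032816855 ≈ 7.3530e-8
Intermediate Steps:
s = -1913/4 (s = (-847 + 14/8) + 367 = (-847 + 14*(⅛)) + 367 = (-847 + 7/4) + 367 = -3381/4 + 367 = -1913/4 ≈ -478.25)
O(U) = -2*U/(9*(737 + U)) (O(U) = -(U + U)/(9*(U + 737)) = -2*U/(9*(737 + U)))
O(s)/x = -2*(-1913/4)/(6633 + 9*(-1913/4))/5585917 = -2*(-1913/4)/(6633 - 17217/4)*(1/5585917) = -2*(-1913/4)/9315/4*(1/5585917) = -2*(-1913/4)*4/9315*(1/5585917) = (3826/9315)*(1/5585917) = 3826/52032816855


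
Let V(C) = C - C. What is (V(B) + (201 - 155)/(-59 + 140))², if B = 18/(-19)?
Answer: 2116/6561 ≈ 0.32251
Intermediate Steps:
B = -18/19 (B = 18*(-1/19) = -18/19 ≈ -0.94737)
V(C) = 0
(V(B) + (201 - 155)/(-59 + 140))² = (0 + (201 - 155)/(-59 + 140))² = (0 + 46/81)² = (46/81)² = 2116/6561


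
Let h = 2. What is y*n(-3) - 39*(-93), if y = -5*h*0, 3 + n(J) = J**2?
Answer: 3627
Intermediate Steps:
n(J) = -3 + J**2
y = 0 (y = -5*2*0 = -10*0 = 0)
y*n(-3) - 39*(-93) = 0*(-3 + (-3)**2) - 39*(-93) = 0*(-3 + 9) + 3627 = 0*6 + 3627 = 0 + 3627 = 3627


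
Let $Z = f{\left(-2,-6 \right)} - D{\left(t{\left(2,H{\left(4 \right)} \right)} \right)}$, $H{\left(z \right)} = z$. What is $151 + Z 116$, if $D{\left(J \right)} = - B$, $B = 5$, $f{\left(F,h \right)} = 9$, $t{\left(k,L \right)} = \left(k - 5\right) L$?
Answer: $1775$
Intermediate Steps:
$t{\left(k,L \right)} = L \left(-5 + k\right)$ ($t{\left(k,L \right)} = \left(-5 + k\right) L = L \left(-5 + k\right)$)
$D{\left(J \right)} = -5$ ($D{\left(J \right)} = \left(-1\right) 5 = -5$)
$Z = 14$ ($Z = 9 - -5 = 9 + 5 = 14$)
$151 + Z 116 = 151 + 14 \cdot 116 = 151 + 1624 = 1775$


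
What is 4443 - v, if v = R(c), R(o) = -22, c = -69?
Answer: 4465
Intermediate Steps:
v = -22
4443 - v = 4443 - 1*(-22) = 4443 + 22 = 4465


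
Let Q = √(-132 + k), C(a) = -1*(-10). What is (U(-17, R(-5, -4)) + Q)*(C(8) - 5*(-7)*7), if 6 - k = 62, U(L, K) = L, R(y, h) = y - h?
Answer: -4335 + 510*I*√47 ≈ -4335.0 + 3496.4*I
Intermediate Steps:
C(a) = 10
k = -56 (k = 6 - 1*62 = 6 - 62 = -56)
Q = 2*I*√47 (Q = √(-132 - 56) = √(-188) = 2*I*√47 ≈ 13.711*I)
(U(-17, R(-5, -4)) + Q)*(C(8) - 5*(-7)*7) = (-17 + 2*I*√47)*(10 - 5*(-7)*7) = (-17 + 2*I*√47)*(10 + 35*7) = (-17 + 2*I*√47)*(10 + 245) = (-17 + 2*I*√47)*255 = -4335 + 510*I*√47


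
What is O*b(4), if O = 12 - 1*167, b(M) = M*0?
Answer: 0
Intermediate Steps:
b(M) = 0
O = -155 (O = 12 - 167 = -155)
O*b(4) = -155*0 = 0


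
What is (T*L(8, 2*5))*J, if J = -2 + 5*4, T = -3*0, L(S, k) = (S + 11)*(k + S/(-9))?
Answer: 0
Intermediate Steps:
L(S, k) = (11 + S)*(k - S/9) (L(S, k) = (11 + S)*(k + S*(-⅑)) = (11 + S)*(k - S/9))
T = 0
J = 18 (J = -2 + 20 = 18)
(T*L(8, 2*5))*J = (0*(11*(2*5) - 11/9*8 - ⅑*8² + 8*(2*5)))*18 = (0*(11*10 - 88/9 - ⅑*64 + 8*10))*18 = (0*(110 - 88/9 - 64/9 + 80))*18 = (0*(1558/9))*18 = 0*18 = 0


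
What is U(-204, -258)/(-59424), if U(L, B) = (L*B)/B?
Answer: 17/4952 ≈ 0.0034330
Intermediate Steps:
U(L, B) = L (U(L, B) = (B*L)/B = L)
U(-204, -258)/(-59424) = -204/(-59424) = -204*(-1/59424) = 17/4952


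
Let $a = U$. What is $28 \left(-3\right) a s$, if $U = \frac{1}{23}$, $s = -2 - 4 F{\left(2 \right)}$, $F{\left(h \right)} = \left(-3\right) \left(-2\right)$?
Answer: $\frac{2184}{23} \approx 94.957$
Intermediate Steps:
$F{\left(h \right)} = 6$
$s = -26$ ($s = -2 - 24 = -26$)
$U = \frac{1}{23} \approx 0.043478$
$a = \frac{1}{23} \approx 0.043478$
$28 \left(-3\right) a s = 28 \left(-3\right) \frac{1}{23} \left(-26\right) = \left(-84\right) \frac{1}{23} \left(-26\right) = \left(- \frac{84}{23}\right) \left(-26\right) = \frac{2184}{23}$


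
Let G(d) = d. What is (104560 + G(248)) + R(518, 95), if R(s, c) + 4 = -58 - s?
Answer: 104228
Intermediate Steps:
R(s, c) = -62 - s (R(s, c) = -4 + (-58 - s) = -62 - s)
(104560 + G(248)) + R(518, 95) = (104560 + 248) + (-62 - 1*518) = 104808 + (-62 - 518) = 104808 - 580 = 104228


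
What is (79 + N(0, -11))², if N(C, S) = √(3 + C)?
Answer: (79 + √3)² ≈ 6517.7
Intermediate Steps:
(79 + N(0, -11))² = (79 + √(3 + 0))² = (79 + √3)²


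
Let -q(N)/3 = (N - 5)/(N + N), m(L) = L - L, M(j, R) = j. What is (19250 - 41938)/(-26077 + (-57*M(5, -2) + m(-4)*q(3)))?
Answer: 11344/13181 ≈ 0.86063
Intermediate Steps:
m(L) = 0
q(N) = -3*(-5 + N)/(2*N) (q(N) = -3*(N - 5)/(N + N) = -3*(-5 + N)/(2*N))
(19250 - 41938)/(-26077 + (-57*M(5, -2) + m(-4)*q(3))) = (19250 - 41938)/(-26077 + (-57*5 + 0*((3/2)*(5 - 1*3)/3))) = -22688/(-26077 + (-285 + 0*((3/2)*(⅓)*(5 - 3)))) = -22688/(-26077 + (-285 + 0*((3/2)*(⅓)*2))) = -22688/(-26077 + (-285 + 0*1)) = -22688/(-26077 + (-285 + 0)) = -22688/(-26077 - 285) = -22688/(-26362) = -22688*(-1/26362) = 11344/13181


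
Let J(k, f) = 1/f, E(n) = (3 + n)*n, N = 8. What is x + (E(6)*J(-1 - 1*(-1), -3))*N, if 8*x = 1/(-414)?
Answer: -476929/3312 ≈ -144.00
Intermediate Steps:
E(n) = n*(3 + n)
x = -1/3312 (x = (1/8)/(-414) = (1/8)*(-1/414) = -1/3312 ≈ -0.00030193)
x + (E(6)*J(-1 - 1*(-1), -3))*N = -1/3312 + ((6*(3 + 6))/(-3))*8 = -1/3312 + ((6*9)*(-1/3))*8 = -1/3312 + (54*(-1/3))*8 = -1/3312 - 18*8 = -1/3312 - 144 = -476929/3312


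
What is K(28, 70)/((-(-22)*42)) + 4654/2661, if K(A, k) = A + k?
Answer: 36199/19514 ≈ 1.8550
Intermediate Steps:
K(28, 70)/((-(-22)*42)) + 4654/2661 = (28 + 70)/((-(-22)*42)) + 4654/2661 = 98/((-22*(-42))) + 4654*(1/2661) = 98/924 + 4654/2661 = 98*(1/924) + 4654/2661 = 7/66 + 4654/2661 = 36199/19514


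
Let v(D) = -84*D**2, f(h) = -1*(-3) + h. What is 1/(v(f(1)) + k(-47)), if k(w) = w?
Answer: -1/1391 ≈ -0.00071891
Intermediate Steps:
f(h) = 3 + h
1/(v(f(1)) + k(-47)) = 1/(-84*(3 + 1)**2 - 47) = 1/(-84*4**2 - 47) = 1/(-84*16 - 47) = 1/(-1344 - 47) = 1/(-1391) = -1/1391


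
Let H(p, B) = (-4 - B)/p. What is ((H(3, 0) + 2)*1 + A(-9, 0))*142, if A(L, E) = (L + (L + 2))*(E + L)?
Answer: 61628/3 ≈ 20543.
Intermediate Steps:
H(p, B) = (-4 - B)/p
A(L, E) = (2 + 2*L)*(E + L) (A(L, E) = (L + (2 + L))*(E + L) = (2 + 2*L)*(E + L))
((H(3, 0) + 2)*1 + A(-9, 0))*142 = (((-4 - 1*0)/3 + 2)*1 + (2*0 + 2*(-9) + 2*(-9)² + 2*0*(-9)))*142 = (((-4 + 0)/3 + 2)*1 + (0 - 18 + 2*81 + 0))*142 = (((⅓)*(-4) + 2)*1 + (0 - 18 + 162 + 0))*142 = ((-4/3 + 2)*1 + 144)*142 = ((⅔)*1 + 144)*142 = (⅔ + 144)*142 = (434/3)*142 = 61628/3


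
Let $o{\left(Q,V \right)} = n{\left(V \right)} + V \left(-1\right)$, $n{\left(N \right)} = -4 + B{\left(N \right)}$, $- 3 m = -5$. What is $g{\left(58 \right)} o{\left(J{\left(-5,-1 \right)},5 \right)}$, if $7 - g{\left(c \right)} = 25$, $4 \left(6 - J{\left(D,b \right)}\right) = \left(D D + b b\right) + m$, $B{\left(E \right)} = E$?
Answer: $72$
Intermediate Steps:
$m = \frac{5}{3}$ ($m = \left(- \frac{1}{3}\right) \left(-5\right) = \frac{5}{3} \approx 1.6667$)
$J{\left(D,b \right)} = \frac{67}{12} - \frac{D^{2}}{4} - \frac{b^{2}}{4}$ ($J{\left(D,b \right)} = 6 - \frac{\left(D D + b b\right) + \frac{5}{3}}{4} = 6 - \frac{\left(D^{2} + b^{2}\right) + \frac{5}{3}}{4} = 6 - \frac{\frac{5}{3} + D^{2} + b^{2}}{4} = 6 - \left(\frac{5}{12} + \frac{D^{2}}{4} + \frac{b^{2}}{4}\right) = \frac{67}{12} - \frac{D^{2}}{4} - \frac{b^{2}}{4}$)
$g{\left(c \right)} = -18$ ($g{\left(c \right)} = 7 - 25 = -18$)
$n{\left(N \right)} = -4 + N$
$o{\left(Q,V \right)} = -4$ ($o{\left(Q,V \right)} = \left(-4 + V\right) + V \left(-1\right) = \left(-4 + V\right) - V = -4$)
$g{\left(58 \right)} o{\left(J{\left(-5,-1 \right)},5 \right)} = \left(-18\right) \left(-4\right) = 72$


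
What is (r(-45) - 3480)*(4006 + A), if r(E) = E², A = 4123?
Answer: -11827695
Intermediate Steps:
(r(-45) - 3480)*(4006 + A) = ((-45)² - 3480)*(4006 + 4123) = (2025 - 3480)*8129 = -1455*8129 = -11827695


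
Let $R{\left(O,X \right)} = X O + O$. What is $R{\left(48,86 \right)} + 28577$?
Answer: $32753$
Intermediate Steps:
$R{\left(O,X \right)} = O + O X$ ($R{\left(O,X \right)} = O X + O = O + O X$)
$R{\left(48,86 \right)} + 28577 = 48 \left(1 + 86\right) + 28577 = 48 \cdot 87 + 28577 = 4176 + 28577 = 32753$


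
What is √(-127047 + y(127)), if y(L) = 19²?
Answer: I*√126686 ≈ 355.93*I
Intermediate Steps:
y(L) = 361
√(-127047 + y(127)) = √(-127047 + 361) = √(-126686) = I*√126686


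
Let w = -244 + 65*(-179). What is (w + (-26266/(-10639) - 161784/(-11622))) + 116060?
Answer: 2147273020721/20607743 ≈ 1.0420e+5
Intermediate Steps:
w = -11879 (w = -244 - 11635 = -11879)
(w + (-26266/(-10639) - 161784/(-11622))) + 116060 = (-11879 + (-26266/(-10639) - 161784/(-11622))) + 116060 = (-11879 + (-26266*(-1/10639) - 161784*(-1/11622))) + 116060 = (-11879 + (26266/10639 + 26964/1937)) + 116060 = (-11879 + 337747238/20607743) + 116060 = -244461631859/20607743 + 116060 = 2147273020721/20607743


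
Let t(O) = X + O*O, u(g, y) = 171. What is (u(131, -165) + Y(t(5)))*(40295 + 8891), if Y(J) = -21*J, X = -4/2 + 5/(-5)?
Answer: -14313126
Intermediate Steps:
X = -3 (X = -4*1/2 + 5*(-1/5) = -2 - 1 = -3)
t(O) = -3 + O**2 (t(O) = -3 + O*O = -3 + O**2)
(u(131, -165) + Y(t(5)))*(40295 + 8891) = (171 - 21*(-3 + 5**2))*(40295 + 8891) = (171 - 21*(-3 + 25))*49186 = (171 - 21*22)*49186 = (171 - 462)*49186 = -291*49186 = -14313126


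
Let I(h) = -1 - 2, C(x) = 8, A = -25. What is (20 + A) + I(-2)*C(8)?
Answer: -29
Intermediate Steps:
I(h) = -3
(20 + A) + I(-2)*C(8) = (20 - 25) - 3*8 = -5 - 24 = -29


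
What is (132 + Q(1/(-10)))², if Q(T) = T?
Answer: 1739761/100 ≈ 17398.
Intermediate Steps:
(132 + Q(1/(-10)))² = (132 + 1/(-10))² = (132 - ⅒)² = (1319/10)² = 1739761/100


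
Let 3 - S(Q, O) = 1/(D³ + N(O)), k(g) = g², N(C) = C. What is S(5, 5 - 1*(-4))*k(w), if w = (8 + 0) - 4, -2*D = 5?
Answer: 2672/53 ≈ 50.415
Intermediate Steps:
D = -5/2 (D = -½*5 = -5/2 ≈ -2.5000)
w = 4 (w = 8 - 4 = 4)
S(Q, O) = 3 - 1/(-125/8 + O) (S(Q, O) = 3 - 1/((-5/2)³ + O) = 3 - 1/(-125/8 + O))
S(5, 5 - 1*(-4))*k(w) = ((-383 + 24*(5 - 1*(-4)))/(-125 + 8*(5 - 1*(-4))))*4² = ((-383 + 24*(5 + 4))/(-125 + 8*(5 + 4)))*16 = ((-383 + 24*9)/(-125 + 8*9))*16 = ((-383 + 216)/(-125 + 72))*16 = (-167/(-53))*16 = -1/53*(-167)*16 = (167/53)*16 = 2672/53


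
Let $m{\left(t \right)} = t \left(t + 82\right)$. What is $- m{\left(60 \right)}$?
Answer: $-8520$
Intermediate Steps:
$m{\left(t \right)} = t \left(82 + t\right)$
$- m{\left(60 \right)} = - 60 \left(82 + 60\right) = - 60 \cdot 142 = \left(-1\right) 8520 = -8520$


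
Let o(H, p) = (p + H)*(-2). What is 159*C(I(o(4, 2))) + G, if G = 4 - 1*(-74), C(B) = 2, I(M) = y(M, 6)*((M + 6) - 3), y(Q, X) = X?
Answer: 396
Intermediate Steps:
o(H, p) = -2*H - 2*p (o(H, p) = (H + p)*(-2) = -2*H - 2*p)
I(M) = 18 + 6*M (I(M) = 6*((M + 6) - 3) = 6*((6 + M) - 3) = 6*(3 + M) = 18 + 6*M)
G = 78 (G = 4 + 74 = 78)
159*C(I(o(4, 2))) + G = 159*2 + 78 = 318 + 78 = 396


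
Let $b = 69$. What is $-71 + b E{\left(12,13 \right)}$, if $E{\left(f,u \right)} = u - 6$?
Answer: $412$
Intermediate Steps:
$E{\left(f,u \right)} = -6 + u$
$-71 + b E{\left(12,13 \right)} = -71 + 69 \left(-6 + 13\right) = -71 + 69 \cdot 7 = -71 + 483 = 412$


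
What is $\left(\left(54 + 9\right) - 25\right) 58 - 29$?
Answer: $2175$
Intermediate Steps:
$\left(\left(54 + 9\right) - 25\right) 58 - 29 = \left(63 - 25\right) 58 - 29 = 38 \cdot 58 - 29 = 2204 - 29 = 2175$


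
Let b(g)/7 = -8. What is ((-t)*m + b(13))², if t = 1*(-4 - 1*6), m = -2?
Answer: 5776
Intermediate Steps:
b(g) = -56 (b(g) = 7*(-8) = -56)
t = -10 (t = 1*(-4 - 6) = 1*(-10) = -10)
((-t)*m + b(13))² = (-1*(-10)*(-2) - 56)² = (10*(-2) - 56)² = (-20 - 56)² = (-76)² = 5776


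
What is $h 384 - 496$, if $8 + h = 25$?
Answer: $6032$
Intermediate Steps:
$h = 17$ ($h = -8 + 25 = 17$)
$h 384 - 496 = 17 \cdot 384 - 496 = 6528 - 496 = 6032$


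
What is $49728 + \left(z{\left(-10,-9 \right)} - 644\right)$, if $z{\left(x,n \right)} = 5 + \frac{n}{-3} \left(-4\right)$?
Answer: $49077$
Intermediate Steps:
$z{\left(x,n \right)} = 5 + \frac{4 n}{3}$ ($z{\left(x,n \right)} = 5 + n \left(- \frac{1}{3}\right) \left(-4\right) = 5 + - \frac{n}{3} \left(-4\right) = 5 + \frac{4 n}{3}$)
$49728 + \left(z{\left(-10,-9 \right)} - 644\right) = 49728 + \left(\left(5 + \frac{4}{3} \left(-9\right)\right) - 644\right) = 49728 + \left(\left(5 - 12\right) - 644\right) = 49728 - 651 = 49077$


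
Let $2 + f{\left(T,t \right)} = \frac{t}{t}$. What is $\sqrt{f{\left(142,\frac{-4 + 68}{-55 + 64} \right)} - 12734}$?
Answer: $3 i \sqrt{1415} \approx 112.85 i$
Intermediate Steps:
$f{\left(T,t \right)} = -1$ ($f{\left(T,t \right)} = -2 + \frac{t}{t} = -2 + 1 = -1$)
$\sqrt{f{\left(142,\frac{-4 + 68}{-55 + 64} \right)} - 12734} = \sqrt{-1 - 12734} = \sqrt{-12735} = 3 i \sqrt{1415}$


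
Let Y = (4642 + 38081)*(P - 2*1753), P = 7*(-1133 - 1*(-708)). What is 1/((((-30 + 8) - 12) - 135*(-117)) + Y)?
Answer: -1/276872002 ≈ -3.6118e-9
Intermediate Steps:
P = -2975 (P = 7*(-1133 + 708) = 7*(-425) = -2975)
Y = -276887763 (Y = (4642 + 38081)*(-2975 - 2*1753) = 42723*(-2975 - 3506) = 42723*(-6481) = -276887763)
1/((((-30 + 8) - 12) - 135*(-117)) + Y) = 1/((((-30 + 8) - 12) - 135*(-117)) - 276887763) = 1/(((-22 - 12) + 15795) - 276887763) = 1/((-34 + 15795) - 276887763) = 1/(15761 - 276887763) = 1/(-276872002) = -1/276872002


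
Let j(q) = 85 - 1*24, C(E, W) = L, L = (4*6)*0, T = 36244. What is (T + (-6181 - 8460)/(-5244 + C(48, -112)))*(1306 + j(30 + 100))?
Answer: 259836867959/5244 ≈ 4.9549e+7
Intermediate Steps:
L = 0 (L = 24*0 = 0)
C(E, W) = 0
j(q) = 61 (j(q) = 85 - 24 = 61)
(T + (-6181 - 8460)/(-5244 + C(48, -112)))*(1306 + j(30 + 100)) = (36244 + (-6181 - 8460)/(-5244 + 0))*(1306 + 61) = (36244 - 14641/(-5244))*1367 = (36244 - 14641*(-1/5244))*1367 = (36244 + 14641/5244)*1367 = (190078177/5244)*1367 = 259836867959/5244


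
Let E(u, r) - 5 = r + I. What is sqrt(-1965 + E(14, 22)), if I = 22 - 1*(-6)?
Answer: I*sqrt(1910) ≈ 43.704*I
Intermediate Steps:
I = 28 (I = 22 + 6 = 28)
E(u, r) = 33 + r (E(u, r) = 5 + (r + 28) = 5 + (28 + r) = 33 + r)
sqrt(-1965 + E(14, 22)) = sqrt(-1965 + (33 + 22)) = sqrt(-1965 + 55) = sqrt(-1910) = I*sqrt(1910)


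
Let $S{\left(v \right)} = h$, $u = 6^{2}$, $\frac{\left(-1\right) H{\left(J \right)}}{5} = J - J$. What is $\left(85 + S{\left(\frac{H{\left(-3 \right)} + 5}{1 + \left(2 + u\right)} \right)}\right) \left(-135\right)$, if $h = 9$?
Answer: $-12690$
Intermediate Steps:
$H{\left(J \right)} = 0$ ($H{\left(J \right)} = - 5 \left(J - J\right) = \left(-5\right) 0 = 0$)
$u = 36$
$S{\left(v \right)} = 9$
$\left(85 + S{\left(\frac{H{\left(-3 \right)} + 5}{1 + \left(2 + u\right)} \right)}\right) \left(-135\right) = \left(85 + 9\right) \left(-135\right) = 94 \left(-135\right) = -12690$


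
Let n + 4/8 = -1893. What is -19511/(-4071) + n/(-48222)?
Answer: 632378587/130874508 ≈ 4.8319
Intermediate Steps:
n = -3787/2 (n = -½ - 1893 = -3787/2 ≈ -1893.5)
-19511/(-4071) + n/(-48222) = -19511/(-4071) - 3787/2/(-48222) = -19511*(-1/4071) - 3787/2*(-1/48222) = 19511/4071 + 3787/96444 = 632378587/130874508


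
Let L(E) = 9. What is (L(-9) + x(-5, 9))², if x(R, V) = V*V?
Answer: 8100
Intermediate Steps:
x(R, V) = V²
(L(-9) + x(-5, 9))² = (9 + 9²)² = (9 + 81)² = 90² = 8100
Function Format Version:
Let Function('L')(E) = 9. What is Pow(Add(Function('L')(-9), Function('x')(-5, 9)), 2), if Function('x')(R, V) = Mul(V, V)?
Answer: 8100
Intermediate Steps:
Function('x')(R, V) = Pow(V, 2)
Pow(Add(Function('L')(-9), Function('x')(-5, 9)), 2) = Pow(Add(9, Pow(9, 2)), 2) = Pow(Add(9, 81), 2) = Pow(90, 2) = 8100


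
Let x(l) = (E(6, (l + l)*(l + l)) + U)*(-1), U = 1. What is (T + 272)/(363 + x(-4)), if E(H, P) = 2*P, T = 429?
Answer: 701/234 ≈ 2.9957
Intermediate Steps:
x(l) = -1 - 8*l**2 (x(l) = (2*((l + l)*(l + l)) + 1)*(-1) = (2*((2*l)*(2*l)) + 1)*(-1) = (2*(4*l**2) + 1)*(-1) = (8*l**2 + 1)*(-1) = (1 + 8*l**2)*(-1) = -1 - 8*l**2)
(T + 272)/(363 + x(-4)) = (429 + 272)/(363 + (-1 - 8*(-4)**2)) = 701/(363 + (-1 - 8*16)) = 701/(363 + (-1 - 128)) = 701/(363 - 129) = 701/234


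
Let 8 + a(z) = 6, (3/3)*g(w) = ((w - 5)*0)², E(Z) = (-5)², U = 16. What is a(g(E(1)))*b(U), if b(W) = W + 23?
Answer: -78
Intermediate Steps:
E(Z) = 25
g(w) = 0 (g(w) = ((w - 5)*0)² = ((-5 + w)*0)² = 0² = 0)
a(z) = -2 (a(z) = -8 + 6 = -2)
b(W) = 23 + W
a(g(E(1)))*b(U) = -2*(23 + 16) = -2*39 = -78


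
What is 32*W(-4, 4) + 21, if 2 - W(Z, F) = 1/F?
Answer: 77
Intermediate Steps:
W(Z, F) = 2 - 1/F
32*W(-4, 4) + 21 = 32*(2 - 1/4) + 21 = 32*(2 - 1*¼) + 21 = 32*(2 - ¼) + 21 = 32*(7/4) + 21 = 56 + 21 = 77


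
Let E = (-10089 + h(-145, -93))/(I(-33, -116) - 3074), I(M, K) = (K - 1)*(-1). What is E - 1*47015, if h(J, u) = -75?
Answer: -139013191/2957 ≈ -47012.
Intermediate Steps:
I(M, K) = 1 - K (I(M, K) = (-1 + K)*(-1) = 1 - K)
E = 10164/2957 (E = (-10089 - 75)/((1 - 1*(-116)) - 3074) = -10164/((1 + 116) - 3074) = -10164/(117 - 3074) = -10164/(-2957) = -10164*(-1/2957) = 10164/2957 ≈ 3.4373)
E - 1*47015 = 10164/2957 - 1*47015 = 10164/2957 - 47015 = -139013191/2957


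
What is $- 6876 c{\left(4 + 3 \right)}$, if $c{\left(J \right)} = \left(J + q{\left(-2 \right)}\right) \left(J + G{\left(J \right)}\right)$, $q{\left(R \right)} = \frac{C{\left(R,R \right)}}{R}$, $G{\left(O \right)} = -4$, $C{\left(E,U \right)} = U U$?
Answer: $-103140$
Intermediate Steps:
$C{\left(E,U \right)} = U^{2}$
$q{\left(R \right)} = R$ ($q{\left(R \right)} = \frac{R^{2}}{R} = R$)
$c{\left(J \right)} = \left(-4 + J\right) \left(-2 + J\right)$ ($c{\left(J \right)} = \left(J - 2\right) \left(J - 4\right) = \left(-2 + J\right) \left(-4 + J\right) = \left(-4 + J\right) \left(-2 + J\right)$)
$- 6876 c{\left(4 + 3 \right)} = - 6876 \left(8 + \left(4 + 3\right)^{2} - 6 \left(4 + 3\right)\right) = - 6876 \left(8 + 7^{2} - 42\right) = - 6876 \left(8 + 49 - 42\right) = \left(-6876\right) 15 = -103140$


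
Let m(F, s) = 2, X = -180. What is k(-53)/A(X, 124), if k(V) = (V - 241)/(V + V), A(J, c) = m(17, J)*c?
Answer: 147/13144 ≈ 0.011184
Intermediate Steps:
A(J, c) = 2*c
k(V) = (-241 + V)/(2*V) (k(V) = (-241 + V)/((2*V)) = (-241 + V)*(1/(2*V)) = (-241 + V)/(2*V))
k(-53)/A(X, 124) = ((½)*(-241 - 53)/(-53))/((2*124)) = ((½)*(-1/53)*(-294))/248 = (147/53)*(1/248) = 147/13144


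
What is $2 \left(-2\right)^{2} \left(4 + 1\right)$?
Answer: $40$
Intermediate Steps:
$2 \left(-2\right)^{2} \left(4 + 1\right) = 2 \cdot 4 \cdot 5 = 8 \cdot 5 = 40$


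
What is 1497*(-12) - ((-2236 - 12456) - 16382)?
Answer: 13110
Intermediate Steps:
1497*(-12) - ((-2236 - 12456) - 16382) = -17964 - (-14692 - 16382) = -17964 - 1*(-31074) = -17964 + 31074 = 13110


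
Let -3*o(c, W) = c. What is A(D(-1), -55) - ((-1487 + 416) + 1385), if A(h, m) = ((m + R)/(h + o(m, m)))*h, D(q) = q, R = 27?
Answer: -4061/13 ≈ -312.38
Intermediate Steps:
o(c, W) = -c/3
A(h, m) = h*(27 + m)/(h - m/3) (A(h, m) = ((m + 27)/(h - m/3))*h = ((27 + m)/(h - m/3))*h = h*(27 + m)/(h - m/3))
A(D(-1), -55) - ((-1487 + 416) + 1385) = 3*(-1)*(27 - 55)/(-1*(-55) + 3*(-1)) - ((-1487 + 416) + 1385) = 3*(-1)*(-28)/(55 - 3) - (-1071 + 1385) = 3*(-1)*(-28)/52 - 1*314 = 3*(-1)*(1/52)*(-28) - 314 = 21/13 - 314 = -4061/13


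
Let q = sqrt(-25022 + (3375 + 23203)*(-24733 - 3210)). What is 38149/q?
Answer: -38149*I*sqrt(20630391)/123782346 ≈ -1.3998*I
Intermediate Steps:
q = 6*I*sqrt(20630391) (q = sqrt(-25022 + 26578*(-27943)) = sqrt(-25022 - 742669054) = sqrt(-742694076) = 6*I*sqrt(20630391) ≈ 27252.0*I)
38149/q = 38149/((6*I*sqrt(20630391))) = 38149*(-I*sqrt(20630391)/123782346) = -38149*I*sqrt(20630391)/123782346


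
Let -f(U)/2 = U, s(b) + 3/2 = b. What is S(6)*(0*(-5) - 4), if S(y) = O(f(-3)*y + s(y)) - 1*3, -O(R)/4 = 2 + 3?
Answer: 92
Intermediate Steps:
s(b) = -3/2 + b
f(U) = -2*U
O(R) = -20 (O(R) = -4*(2 + 3) = -4*5 = -20)
S(y) = -23 (S(y) = -20 - 1*3 = -20 - 3 = -23)
S(6)*(0*(-5) - 4) = -23*(0*(-5) - 4) = -23*(0 - 4) = -23*(-4) = 92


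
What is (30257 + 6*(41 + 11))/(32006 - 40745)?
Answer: -30569/8739 ≈ -3.4980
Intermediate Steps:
(30257 + 6*(41 + 11))/(32006 - 40745) = (30257 + 6*52)/(-8739) = (30257 + 312)*(-1/8739) = 30569*(-1/8739) = -30569/8739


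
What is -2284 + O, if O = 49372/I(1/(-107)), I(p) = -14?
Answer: -40674/7 ≈ -5810.6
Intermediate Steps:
O = -24686/7 (O = 49372/(-14) = 49372*(-1/14) = -24686/7 ≈ -3526.6)
-2284 + O = -2284 - 24686/7 = -40674/7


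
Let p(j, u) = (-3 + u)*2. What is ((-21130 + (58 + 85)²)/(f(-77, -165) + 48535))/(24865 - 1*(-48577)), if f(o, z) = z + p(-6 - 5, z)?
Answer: -681/3527713028 ≈ -1.9304e-7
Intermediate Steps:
p(j, u) = -6 + 2*u
f(o, z) = -6 + 3*z (f(o, z) = z + (-6 + 2*z) = -6 + 3*z)
((-21130 + (58 + 85)²)/(f(-77, -165) + 48535))/(24865 - 1*(-48577)) = ((-21130 + (58 + 85)²)/((-6 + 3*(-165)) + 48535))/(24865 - 1*(-48577)) = ((-21130 + 143²)/((-6 - 495) + 48535))/(24865 + 48577) = ((-21130 + 20449)/(-501 + 48535))/73442 = -681/48034*(1/73442) = -681*1/48034*(1/73442) = -681/48034*1/73442 = -681/3527713028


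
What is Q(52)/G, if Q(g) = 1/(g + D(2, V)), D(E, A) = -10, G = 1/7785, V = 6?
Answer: 2595/14 ≈ 185.36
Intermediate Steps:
G = 1/7785 ≈ 0.00012845
Q(g) = 1/(-10 + g) (Q(g) = 1/(g - 10) = 1/(-10 + g))
Q(52)/G = 1/((-10 + 52)*(1/7785)) = 7785/42 = (1/42)*7785 = 2595/14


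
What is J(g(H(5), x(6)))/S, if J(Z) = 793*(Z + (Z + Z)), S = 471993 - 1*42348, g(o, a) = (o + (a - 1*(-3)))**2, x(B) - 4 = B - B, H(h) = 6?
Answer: 134017/143215 ≈ 0.93577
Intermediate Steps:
x(B) = 4 (x(B) = 4 + (B - B) = 4 + 0 = 4)
g(o, a) = (3 + a + o)**2 (g(o, a) = (o + (a + 3))**2 = (o + (3 + a))**2 = (3 + a + o)**2)
S = 429645 (S = 471993 - 42348 = 429645)
J(Z) = 2379*Z (J(Z) = 793*(Z + 2*Z) = 793*(3*Z) = 2379*Z)
J(g(H(5), x(6)))/S = (2379*(3 + 4 + 6)**2)/429645 = (2379*13**2)*(1/429645) = (2379*169)*(1/429645) = 402051*(1/429645) = 134017/143215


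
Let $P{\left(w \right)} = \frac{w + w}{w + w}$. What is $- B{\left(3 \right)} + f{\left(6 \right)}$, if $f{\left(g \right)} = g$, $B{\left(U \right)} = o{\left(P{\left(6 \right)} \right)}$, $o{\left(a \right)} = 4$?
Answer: $2$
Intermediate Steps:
$P{\left(w \right)} = 1$ ($P{\left(w \right)} = \frac{2 w}{2 w} = 2 w \frac{1}{2 w} = 1$)
$B{\left(U \right)} = 4$
$- B{\left(3 \right)} + f{\left(6 \right)} = \left(-1\right) 4 + 6 = -4 + 6 = 2$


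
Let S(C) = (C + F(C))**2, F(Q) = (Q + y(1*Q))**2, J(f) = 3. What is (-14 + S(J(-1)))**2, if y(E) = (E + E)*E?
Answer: 38857082884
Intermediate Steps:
y(E) = 2*E**2 (y(E) = (2*E)*E = 2*E**2)
F(Q) = (Q + 2*Q**2)**2 (F(Q) = (Q + 2*(1*Q)**2)**2 = (Q + 2*Q**2)**2)
S(C) = (C + C**2*(1 + 2*C)**2)**2
(-14 + S(J(-1)))**2 = (-14 + 3**2*(1 + 3*(1 + 2*3)**2)**2)**2 = (-14 + 9*(1 + 3*(1 + 6)**2)**2)**2 = (-14 + 9*(1 + 3*7**2)**2)**2 = (-14 + 9*(1 + 3*49)**2)**2 = (-14 + 9*(1 + 147)**2)**2 = (-14 + 9*148**2)**2 = (-14 + 9*21904)**2 = (-14 + 197136)**2 = 197122**2 = 38857082884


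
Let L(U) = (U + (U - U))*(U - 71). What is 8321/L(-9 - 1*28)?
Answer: 8321/3996 ≈ 2.0823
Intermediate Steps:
L(U) = U*(-71 + U) (L(U) = (U + 0)*(-71 + U) = U*(-71 + U))
8321/L(-9 - 1*28) = 8321/(((-9 - 1*28)*(-71 + (-9 - 1*28)))) = 8321/(((-9 - 28)*(-71 + (-9 - 28)))) = 8321/((-37*(-71 - 37))) = 8321/((-37*(-108))) = 8321/3996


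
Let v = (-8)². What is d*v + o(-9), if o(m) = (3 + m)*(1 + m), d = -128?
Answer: -8144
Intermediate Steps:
v = 64
o(m) = (1 + m)*(3 + m)
d*v + o(-9) = -128*64 + (3 + (-9)² + 4*(-9)) = -8192 + (3 + 81 - 36) = -8192 + 48 = -8144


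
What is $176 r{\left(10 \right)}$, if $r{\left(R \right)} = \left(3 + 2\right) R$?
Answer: $8800$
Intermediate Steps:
$r{\left(R \right)} = 5 R$
$176 r{\left(10 \right)} = 176 \cdot 5 \cdot 10 = 176 \cdot 50 = 8800$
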